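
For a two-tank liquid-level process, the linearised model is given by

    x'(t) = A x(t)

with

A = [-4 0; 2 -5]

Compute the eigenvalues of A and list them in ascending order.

det(sI - A) = s^2 - (tr A)s + det A, with tr A = (-4) + (-5) = -9 and det A = (-4)·(-5) - 0·2 = 20 - 0 = 20.
So p(s) = det(sI - A) = s^2 + 9s + 20.
Factor s^2 + 9s + 20: two numbers with sum -9 and product 20 are -4 and -5, so s^2 + 9s + 20 = (s + 4)(s + 5).
Hence p(s) = (s + 4) (s + 5), with roots -5, -4.
All eigenvalues have negative real part, so the system is asymptotically stable.

-5, -4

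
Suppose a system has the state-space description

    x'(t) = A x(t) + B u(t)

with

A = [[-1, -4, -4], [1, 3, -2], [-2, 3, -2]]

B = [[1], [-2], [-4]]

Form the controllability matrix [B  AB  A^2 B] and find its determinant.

-5177

AB = [[23], [3], [0]]
A^2B = [[-35], [32], [-37]]
Controllability matrix C = [B  AB  A^2B] = [[1, 23, -35], [-2, 3, 32], [-4, 0, -37]]
Expanding along the first row, det(C) = 1·(3·(-37) - 32·0) - 23·((-2)·(-37) - 32·(-4)) + (-35)·((-2)·0 - 3·(-4)) = 1·(-111) - 23·202 + (-35)·12 = -5177
Since det(C) ≠ 0, rank(C) = 3 and the system is completely controllable.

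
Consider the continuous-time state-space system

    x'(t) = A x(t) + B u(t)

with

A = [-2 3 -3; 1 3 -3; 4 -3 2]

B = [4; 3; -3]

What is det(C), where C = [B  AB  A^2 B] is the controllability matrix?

-907

AB = [[10], [22], [1]]
A^2B = [[43], [73], [-24]]
Controllability matrix C = [B  AB  A^2B] = [[4, 10, 43], [3, 22, 73], [-3, 1, -24]]
Expanding along the first row, det(C) = 4·(22·(-24) - 73·1) - 10·(3·(-24) - 73·(-3)) + 43·(3·1 - 22·(-3)) = 4·(-601) - 10·147 + 43·69 = -907
Since det(C) ≠ 0, rank(C) = 3 and the system is completely controllable.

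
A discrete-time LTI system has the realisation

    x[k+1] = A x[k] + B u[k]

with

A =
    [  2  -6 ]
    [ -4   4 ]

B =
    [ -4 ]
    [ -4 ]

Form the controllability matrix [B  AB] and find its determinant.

AB = [[16], [0]]
Controllability matrix C = [B  AB] = [[-4, 16], [-4, 0]]
det(C) = (-4)·0 - 16·(-4) = 0 - (-64) = 64
Since det(C) ≠ 0, rank(C) = 2 and the system is completely controllable.

64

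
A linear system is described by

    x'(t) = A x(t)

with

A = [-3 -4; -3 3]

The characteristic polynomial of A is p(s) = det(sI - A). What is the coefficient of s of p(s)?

0

For a 2×2 matrix, det(sI - A) = s^2 - (tr A)s + det A.
tr A = 0, det A = -21.
So p(s) = s^2 - 21.
The coefficient of s is 0.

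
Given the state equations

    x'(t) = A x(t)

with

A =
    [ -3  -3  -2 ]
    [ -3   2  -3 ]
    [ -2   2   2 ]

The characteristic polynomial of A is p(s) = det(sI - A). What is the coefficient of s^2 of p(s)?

-1

Expand det(sI - A) for the 3×3 matrix.
p(s) = s^3 - s^2 - 15s + 62.
(Check: constant term = det(-A) = (-1)^3 det A = 62; coefficient of s^2 = -tr A = -1.)
The coefficient of s^2 is -1.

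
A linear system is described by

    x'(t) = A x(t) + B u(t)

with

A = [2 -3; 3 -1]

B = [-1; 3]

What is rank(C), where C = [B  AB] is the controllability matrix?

2

AB = [[-11], [-6]]
Controllability matrix C = [B  AB] = [[-1, -11], [3, -6]]
det(C) = (-1)·(-6) - (-11)·3 = 6 - (-33) = 39 ≠ 0, so rank(C) = 2.
rank(C) = 2 = n, so the pair (A, B) is completely controllable.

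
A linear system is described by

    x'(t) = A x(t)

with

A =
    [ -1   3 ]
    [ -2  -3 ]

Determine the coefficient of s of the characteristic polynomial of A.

For a 2×2 matrix, det(sI - A) = s^2 - (tr A)s + det A.
tr A = -4, det A = 9.
So p(s) = s^2 + 4s + 9.
The coefficient of s is 4.

4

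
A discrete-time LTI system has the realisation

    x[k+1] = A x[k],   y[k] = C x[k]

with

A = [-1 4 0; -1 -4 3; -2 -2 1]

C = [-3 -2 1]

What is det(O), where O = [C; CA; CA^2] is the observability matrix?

CA = [[3, -6, -5]]
CA^2 = [[13, 46, -23]]
Observability matrix O = [C; CA; CA^2] = [[-3, -2, 1], [3, -6, -5], [13, 46, -23]]
Expanding along the first row, det(O) = (-3)·((-6)·(-23) - (-5)·46) - (-2)·(3·(-23) - (-5)·13) + 1·(3·46 - (-6)·13) = (-3)·368 - (-2)·(-4) + 1·216 = -896
Since det(O) ≠ 0, rank(O) = 3 and the system is completely observable.

-896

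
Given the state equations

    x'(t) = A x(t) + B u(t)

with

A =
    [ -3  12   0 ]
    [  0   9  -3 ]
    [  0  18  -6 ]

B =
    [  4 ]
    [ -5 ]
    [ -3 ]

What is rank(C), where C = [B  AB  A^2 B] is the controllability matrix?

2

AB = [[-72], [-36], [-72]]
A^2B = [[-216], [-108], [-216]]
Controllability matrix C = [B  AB  A^2B] = [[4, -72, -216], [-5, -36, -108], [-3, -72, -216]]
The rows r1, r2, r3 of C are linearly dependent: -r1 - 2·r2 + 2·r3 = 0 (check each entry), so rank(C) ≤ 2.
The 2×2 minor from rows 1, 2, columns 1, 2 is 4·(-36) - (-72)·(-5) = -144 - 360 = -504 ≠ 0, so rank(C) = 2.
rank(C) = 2 < n = 3, so the pair (A, B) is not completely controllable.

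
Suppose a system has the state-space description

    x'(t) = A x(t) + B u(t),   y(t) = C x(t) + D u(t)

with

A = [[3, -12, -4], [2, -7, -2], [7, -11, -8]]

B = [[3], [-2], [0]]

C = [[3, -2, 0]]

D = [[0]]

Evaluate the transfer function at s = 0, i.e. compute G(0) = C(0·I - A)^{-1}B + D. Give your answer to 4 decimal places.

G(0) = C(-A)^{-1}B + D = -C A^{-1} B + D.
det A = -30, so A^{-1} = (1/-30)·adj(A) = [[-17/15, 26/15, 2/15], [-1/15, -2/15, 1/15], [-9/10, 17/10, -1/10]]
A^{-1} B = [-103/15, 1/15, -61/10]^T
C A^{-1} B = -311/15
G(0) = D - C A^{-1} B = 0 - (-311/15) = 311/15 ≈ 20.7333

20.7333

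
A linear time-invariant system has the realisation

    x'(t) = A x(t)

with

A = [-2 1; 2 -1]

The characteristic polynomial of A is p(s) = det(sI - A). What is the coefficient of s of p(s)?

For a 2×2 matrix, det(sI - A) = s^2 - (tr A)s + det A.
tr A = -3, det A = 0.
So p(s) = s^2 + 3s.
The coefficient of s is 3.

3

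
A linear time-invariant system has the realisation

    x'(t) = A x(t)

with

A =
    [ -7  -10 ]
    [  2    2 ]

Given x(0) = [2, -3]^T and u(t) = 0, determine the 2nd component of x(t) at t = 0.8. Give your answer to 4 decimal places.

-1.4951

det(sI - A) = s^2 - (tr A)s + det A, with tr A = (-7) + 2 = -5 and det A = (-7)·2 - (-10)·2 = -14 - (-20) = 6.
So p(s) = det(sI - A) = s^2 + 5s + 6.
Factor s^2 + 5s + 6: two numbers with sum -5 and product 6 are -2 and -3, so s^2 + 5s + 6 = (s + 2)(s + 3).
Hence p(s) = (s + 2) (s + 3), with roots -3, -2.
The eigenvalues -3, -2 are distinct and real, so A is diagonalisable and x(t) = e^{At} x(0) = V diag(e^{λ_i t}) V^{-1} x(0), where the columns of V are the eigenvectors.
λ = -3: A - (-3)I = [[-4, -10], [2, 5]]. Row 1 gives (-4)·v1 + (-10)·v2 = 0, so take v_1 = [5, -2]^T.
λ = -2: A - (-2)I = [[-5, -10], [2, 4]]. Row 1 gives (-5)·v1 + (-10)·v2 = 0, so take v_2 = [-2, 1]^T.
V = [v_1 v_2] = [[5, -2], [-2, 1]] has det V = 1, so V^{-1} = adj(V)/det V = [[1, 2], [2, 5]].
Modal coordinates z(0) = V^{-1} x(0): 1·2 + 2·(-3) = -4; 2·2 + 5·(-3) = -11; so z(0) = [-4, -11]^T.
x_2(t) = Σ_i (v_i)_2 · z_i(0) · e^{λ_i t} (row 2 of V times the modal terms).
x_2(0.8) = (-2)·(-4)·e^{-3·0.8} + 1·(-11)·e^{-2·0.8} = 8·0.090718 + (-11)·0.201897 = -1.4951.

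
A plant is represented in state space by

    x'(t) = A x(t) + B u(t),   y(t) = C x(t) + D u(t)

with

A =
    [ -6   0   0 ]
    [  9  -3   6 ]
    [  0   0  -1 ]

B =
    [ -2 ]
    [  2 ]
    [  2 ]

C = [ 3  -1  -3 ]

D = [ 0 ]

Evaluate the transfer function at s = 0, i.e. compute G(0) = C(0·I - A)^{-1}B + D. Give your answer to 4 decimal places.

-10.6667

G(0) = C(-A)^{-1}B + D = -C A^{-1} B + D.
det A = -18, so A^{-1} = (1/-18)·adj(A) = [[-1/6, 0, 0], [-1/2, -1/3, -2], [0, 0, -1]]
A^{-1} B = [1/3, -11/3, -2]^T
C A^{-1} B = 32/3
G(0) = D - C A^{-1} B = 0 - (32/3) = -32/3 ≈ -10.6667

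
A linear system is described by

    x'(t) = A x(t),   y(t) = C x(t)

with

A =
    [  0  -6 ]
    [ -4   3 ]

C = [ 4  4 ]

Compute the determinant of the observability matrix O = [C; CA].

CA = [[-16, -12]]
Observability matrix O = [C; CA] = [[4, 4], [-16, -12]]
det(O) = 4·(-12) - 4·(-16) = -48 - (-64) = 16
Since det(O) ≠ 0, rank(O) = 2 and the system is completely observable.

16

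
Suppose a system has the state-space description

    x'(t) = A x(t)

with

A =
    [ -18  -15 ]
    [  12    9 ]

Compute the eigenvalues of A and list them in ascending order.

-6, -3

det(sI - A) = s^2 - (tr A)s + det A, with tr A = (-18) + 9 = -9 and det A = (-18)·9 - (-15)·12 = -162 - (-180) = 18.
So p(s) = det(sI - A) = s^2 + 9s + 18.
Factor s^2 + 9s + 18: two numbers with sum -9 and product 18 are -3 and -6, so s^2 + 9s + 18 = (s + 3)(s + 6).
Hence p(s) = (s + 3) (s + 6), with roots -6, -3.
All eigenvalues have negative real part, so the system is asymptotically stable.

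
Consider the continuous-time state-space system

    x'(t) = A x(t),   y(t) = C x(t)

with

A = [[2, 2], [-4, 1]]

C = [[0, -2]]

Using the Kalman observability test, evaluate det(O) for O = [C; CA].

16

CA = [[8, -2]]
Observability matrix O = [C; CA] = [[0, -2], [8, -2]]
det(O) = 0·(-2) - (-2)·8 = 0 - (-16) = 16
Since det(O) ≠ 0, rank(O) = 2 and the system is completely observable.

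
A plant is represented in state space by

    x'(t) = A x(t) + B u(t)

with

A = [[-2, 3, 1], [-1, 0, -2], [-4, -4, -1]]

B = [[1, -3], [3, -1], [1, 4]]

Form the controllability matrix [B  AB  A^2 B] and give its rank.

3

AB = [[8, 7], [-3, -5], [-17, 12]]
A^2B = [[-42, -17], [26, -31], [-3, -20]]
Controllability matrix C = [B  AB  A^2B] = [[1, -3, 8, 7, -42, -17], [3, -1, -3, -5, 26, -31], [1, 4, -17, 12, -3, -20]]
Take the 3×3 submatrix of C formed by columns 1, 2, 3: [[1, -3, 8], [3, -1, -3], [1, 4, -17]]. Its determinant is 1·((-1)·(-17) - (-3)·4) - (-3)·(3·(-17) - (-3)·1) + 8·(3·4 - (-1)·1) = 1·29 - (-3)·(-48) + 8·13 = -11 ≠ 0.
So rank(C) ≥ 3; since C has 3 rows, rank(C) = 3.
rank(C) = 3 = n, so the pair (A, B) is completely controllable.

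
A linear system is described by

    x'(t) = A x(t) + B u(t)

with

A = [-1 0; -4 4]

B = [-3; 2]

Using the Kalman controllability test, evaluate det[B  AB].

-66

AB = [[3], [20]]
Controllability matrix C = [B  AB] = [[-3, 3], [2, 20]]
det(C) = (-3)·20 - 3·2 = -60 - 6 = -66
Since det(C) ≠ 0, rank(C) = 2 and the system is completely controllable.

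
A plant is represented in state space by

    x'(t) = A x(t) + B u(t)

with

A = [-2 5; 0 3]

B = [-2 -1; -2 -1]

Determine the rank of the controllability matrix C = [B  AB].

AB = [[-6, -3], [-6, -3]]
Controllability matrix C = [B  AB] = [[-2, -1, -6, -3], [-2, -1, -6, -3]]
Every column of C is a scalar multiple of column 1 = [-2, -2] (multipliers 1, 1/2, 3, 3/2), so the columns span a one-dimensional space.
C ≠ 0, hence rank(C) = 1.
rank(C) = 1 < n = 2, so the pair (A, B) is not completely controllable.

1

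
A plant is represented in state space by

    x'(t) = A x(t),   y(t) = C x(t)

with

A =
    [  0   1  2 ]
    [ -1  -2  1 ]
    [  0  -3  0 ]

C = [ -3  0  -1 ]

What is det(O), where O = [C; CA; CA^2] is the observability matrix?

-324

CA = [[0, 0, -6]]
CA^2 = [[0, 18, 0]]
Observability matrix O = [C; CA; CA^2] = [[-3, 0, -1], [0, 0, -6], [0, 18, 0]]
Expanding along the first row, det(O) = (-3)·(0·0 - (-6)·18) - 0·(0·0 - (-6)·0) + (-1)·(0·18 - 0·0) = (-3)·108 - 0·0 + (-1)·0 = -324
Since det(O) ≠ 0, rank(O) = 3 and the system is completely observable.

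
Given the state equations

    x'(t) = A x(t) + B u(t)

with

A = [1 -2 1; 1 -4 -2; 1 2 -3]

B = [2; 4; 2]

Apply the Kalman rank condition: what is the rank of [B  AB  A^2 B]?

AB = [[-4], [-18], [4]]
A^2B = [[36], [60], [-52]]
Controllability matrix C = [B  AB  A^2B] = [[2, -4, 36], [4, -18, 60], [2, 4, -52]]
det(C) = 2·((-18)·(-52) - 60·4) - (-4)·(4·(-52) - 60·2) + 36·(4·4 - (-18)·2) = 2·696 - (-4)·(-328) + 36·52 = 1952 ≠ 0, so rank(C) = 3.
rank(C) = 3 = n, so the pair (A, B) is completely controllable.

3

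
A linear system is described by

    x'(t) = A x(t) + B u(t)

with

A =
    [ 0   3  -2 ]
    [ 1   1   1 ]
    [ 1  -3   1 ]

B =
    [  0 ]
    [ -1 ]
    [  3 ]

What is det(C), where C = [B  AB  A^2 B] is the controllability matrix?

AB = [[-9], [2], [6]]
A^2B = [[-6], [-1], [-9]]
Controllability matrix C = [B  AB  A^2B] = [[0, -9, -6], [-1, 2, -1], [3, 6, -9]]
Expanding along the first row, det(C) = 0·(2·(-9) - (-1)·6) - (-9)·((-1)·(-9) - (-1)·3) + (-6)·((-1)·6 - 2·3) = 0·(-12) - (-9)·12 + (-6)·(-12) = 180
Since det(C) ≠ 0, rank(C) = 3 and the system is completely controllable.

180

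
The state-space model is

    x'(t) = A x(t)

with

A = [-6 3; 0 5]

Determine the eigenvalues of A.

-6, 5

det(sI - A) = s^2 - (tr A)s + det A, with tr A = (-6) + 5 = -1 and det A = (-6)·5 - 3·0 = -30 - 0 = -30.
So p(s) = det(sI - A) = s^2 + s - 30.
Factor s^2 + s - 30: two numbers with sum -1 and product -30 are 5 and -6, so s^2 + s - 30 = (s - 5)(s + 6).
Hence p(s) = (s - 5) (s + 6), with roots -6, 5.
At least one eigenvalue has non-negative real part, so the system is not asymptotically stable.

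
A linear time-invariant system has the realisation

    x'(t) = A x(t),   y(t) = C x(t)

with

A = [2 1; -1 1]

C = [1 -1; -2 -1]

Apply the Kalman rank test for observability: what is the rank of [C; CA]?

2

CA = [[3, 0], [-3, -3]]
Observability matrix O = [C; CA] = [[1, -1], [-2, -1], [3, 0], [-3, -3]]
Take the 2×2 submatrix of O formed by rows 1, 2: [[1, -1], [-2, -1]]. Its determinant is 1·(-1) - (-1)·(-2) = -1 - 2 = -3 ≠ 0.
So rank(O) ≥ 2; since O has 2 columns, rank(O) = 2.
rank(O) = 2 = n, so the pair (A, C) is completely observable.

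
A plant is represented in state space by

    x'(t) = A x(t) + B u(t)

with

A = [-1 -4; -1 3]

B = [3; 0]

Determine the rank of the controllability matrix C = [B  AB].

AB = [[-3], [-3]]
Controllability matrix C = [B  AB] = [[3, -3], [0, -3]]
det(C) = 3·(-3) - (-3)·0 = -9 - 0 = -9 ≠ 0, so rank(C) = 2.
rank(C) = 2 = n, so the pair (A, B) is completely controllable.

2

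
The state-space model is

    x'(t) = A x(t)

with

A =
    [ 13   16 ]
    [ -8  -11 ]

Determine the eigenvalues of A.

det(sI - A) = s^2 - (tr A)s + det A, with tr A = 13 + (-11) = 2 and det A = 13·(-11) - 16·(-8) = -143 - (-128) = -15.
So p(s) = det(sI - A) = s^2 - 2s - 15.
Factor s^2 - 2s - 15: two numbers with sum 2 and product -15 are 5 and -3, so s^2 - 2s - 15 = (s - 5)(s + 3).
Hence p(s) = (s - 5) (s + 3), with roots -3, 5.
At least one eigenvalue has non-negative real part, so the system is not asymptotically stable.

-3, 5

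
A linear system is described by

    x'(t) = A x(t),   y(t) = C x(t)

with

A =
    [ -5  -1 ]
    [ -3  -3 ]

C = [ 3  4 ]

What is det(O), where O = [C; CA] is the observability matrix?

63

CA = [[-27, -15]]
Observability matrix O = [C; CA] = [[3, 4], [-27, -15]]
det(O) = 3·(-15) - 4·(-27) = -45 - (-108) = 63
Since det(O) ≠ 0, rank(O) = 2 and the system is completely observable.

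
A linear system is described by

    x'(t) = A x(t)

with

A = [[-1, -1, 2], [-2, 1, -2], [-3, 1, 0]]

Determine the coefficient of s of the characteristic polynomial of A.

5

Expand det(sI - A) for the 3×3 matrix.
p(s) = s^3 + 5s + 6.
(Check: constant term = det(-A) = (-1)^3 det A = 6; coefficient of s^2 = -tr A = 0.)
The coefficient of s is 5.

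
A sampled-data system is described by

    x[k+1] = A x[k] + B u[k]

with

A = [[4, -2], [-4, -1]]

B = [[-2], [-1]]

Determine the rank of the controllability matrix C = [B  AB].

2

AB = [[-6], [9]]
Controllability matrix C = [B  AB] = [[-2, -6], [-1, 9]]
det(C) = (-2)·9 - (-6)·(-1) = -18 - 6 = -24 ≠ 0, so rank(C) = 2.
rank(C) = 2 = n, so the pair (A, B) is completely controllable.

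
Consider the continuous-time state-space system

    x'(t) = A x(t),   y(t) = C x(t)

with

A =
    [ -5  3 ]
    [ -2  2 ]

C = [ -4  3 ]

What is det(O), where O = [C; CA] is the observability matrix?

CA = [[14, -6]]
Observability matrix O = [C; CA] = [[-4, 3], [14, -6]]
det(O) = (-4)·(-6) - 3·14 = 24 - 42 = -18
Since det(O) ≠ 0, rank(O) = 2 and the system is completely observable.

-18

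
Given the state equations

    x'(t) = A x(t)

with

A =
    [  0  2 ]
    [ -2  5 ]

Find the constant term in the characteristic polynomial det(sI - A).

For a 2×2 matrix, det(sI - A) = s^2 - (tr A)s + det A.
tr A = 5, det A = 4.
So p(s) = s^2 - 5s + 4.
The constant term is 4.

4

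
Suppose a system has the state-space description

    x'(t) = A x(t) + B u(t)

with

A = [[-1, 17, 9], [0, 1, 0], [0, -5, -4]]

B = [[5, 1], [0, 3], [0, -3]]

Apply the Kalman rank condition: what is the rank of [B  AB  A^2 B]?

2

AB = [[-5, 23], [0, 3], [0, -3]]
A^2B = [[5, 1], [0, 3], [0, -3]]
Controllability matrix C = [B  AB  A^2B] = [[5, 1, -5, 23, 5, 1], [0, 3, 0, 3, 0, 3], [0, -3, 0, -3, 0, -3]]
The rows r1, r2, r3 of C are linearly dependent: r2 + r3 = 0 (check each entry), so rank(C) ≤ 2.
The 2×2 minor from rows 1, 2, columns 1, 2 is 5·3 - 1·0 = 15 - 0 = 15 ≠ 0, so rank(C) = 2.
rank(C) = 2 < n = 3, so the pair (A, B) is not completely controllable.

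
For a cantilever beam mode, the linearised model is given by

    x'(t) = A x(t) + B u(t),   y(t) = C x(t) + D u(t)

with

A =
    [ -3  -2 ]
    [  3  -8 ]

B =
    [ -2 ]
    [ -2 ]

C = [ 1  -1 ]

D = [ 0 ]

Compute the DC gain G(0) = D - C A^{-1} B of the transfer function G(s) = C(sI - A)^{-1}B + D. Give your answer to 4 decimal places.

G(0) = C(-A)^{-1}B + D = -C A^{-1} B + D.
det A = 30, so A^{-1} = (1/30)·adj(A) = [[-4/15, 1/15], [-1/10, -1/10]]
A^{-1} B = [2/5, 2/5]^T
C A^{-1} B = 0
G(0) = D - C A^{-1} B = 0 - (0) = 0

0.0000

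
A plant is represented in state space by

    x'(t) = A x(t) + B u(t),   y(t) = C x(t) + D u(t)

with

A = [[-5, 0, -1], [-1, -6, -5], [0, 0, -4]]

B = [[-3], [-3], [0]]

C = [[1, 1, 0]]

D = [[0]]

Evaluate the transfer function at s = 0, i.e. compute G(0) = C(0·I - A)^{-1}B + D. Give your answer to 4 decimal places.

G(0) = C(-A)^{-1}B + D = -C A^{-1} B + D.
det A = -120, so A^{-1} = (1/-120)·adj(A) = [[-1/5, 0, 1/20], [1/30, -1/6, 1/5], [0, 0, -1/4]]
A^{-1} B = [3/5, 2/5, 0]^T
C A^{-1} B = 1
G(0) = D - C A^{-1} B = 0 - (1) = -1

-1.0000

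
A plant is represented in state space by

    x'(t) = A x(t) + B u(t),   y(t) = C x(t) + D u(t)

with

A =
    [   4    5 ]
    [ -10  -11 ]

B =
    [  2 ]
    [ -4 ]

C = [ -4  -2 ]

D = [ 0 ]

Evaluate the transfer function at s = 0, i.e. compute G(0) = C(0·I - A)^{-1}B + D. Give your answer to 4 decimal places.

0.0000

G(0) = C(-A)^{-1}B + D = -C A^{-1} B + D.
det A = 6, so A^{-1} = (1/6)·adj(A) = [[-11/6, -5/6], [5/3, 2/3]]
A^{-1} B = [-1/3, 2/3]^T
C A^{-1} B = 0
G(0) = D - C A^{-1} B = 0 - (0) = 0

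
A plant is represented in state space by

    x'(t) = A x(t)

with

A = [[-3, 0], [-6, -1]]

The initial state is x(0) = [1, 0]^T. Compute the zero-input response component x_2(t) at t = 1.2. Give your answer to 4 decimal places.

det(sI - A) = s^2 - (tr A)s + det A, with tr A = (-3) + (-1) = -4 and det A = (-3)·(-1) - 0·(-6) = 3 - 0 = 3.
So p(s) = det(sI - A) = s^2 + 4s + 3.
Factor s^2 + 4s + 3: two numbers with sum -4 and product 3 are -1 and -3, so s^2 + 4s + 3 = (s + 1)(s + 3).
Hence p(s) = (s + 1) (s + 3), with roots -3, -1.
The eigenvalues -3, -1 are distinct and real, so A is diagonalisable and x(t) = e^{At} x(0) = V diag(e^{λ_i t}) V^{-1} x(0), where the columns of V are the eigenvectors.
λ = -3: A - (-3)I = [[0, 0], [-6, 2]]. Row 2 gives (-6)·v1 + 2·v2 = 0, so take v_1 = [1, 3]^T.
λ = -1: A - (-1)I = [[-2, 0], [-6, 0]]. Row 1 gives (-2)·v1 + 0·v2 = 0, so take v_2 = [0, 1]^T.
V = [v_1 v_2] = [[1, 0], [3, 1]] has det V = 1, so V^{-1} = adj(V)/det V = [[1, 0], [-3, 1]].
Modal coordinates z(0) = V^{-1} x(0): 1·1 + 0·0 = 1; (-3)·1 + 1·0 = -3; so z(0) = [1, -3]^T.
x_2(t) = Σ_i (v_i)_2 · z_i(0) · e^{λ_i t} (row 2 of V times the modal terms).
x_2(1.2) = 3·1·e^{-3·1.2} + 1·(-3)·e^{-1·1.2} = 3·0.027324 + (-3)·0.301194 = -0.8216.

-0.8216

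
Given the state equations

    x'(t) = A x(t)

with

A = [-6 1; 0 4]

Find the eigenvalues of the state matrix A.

det(sI - A) = s^2 - (tr A)s + det A, with tr A = (-6) + 4 = -2 and det A = (-6)·4 - 1·0 = -24 - 0 = -24.
So p(s) = det(sI - A) = s^2 + 2s - 24.
Factor s^2 + 2s - 24: two numbers with sum -2 and product -24 are 4 and -6, so s^2 + 2s - 24 = (s - 4)(s + 6).
Hence p(s) = (s - 4) (s + 6), with roots -6, 4.
At least one eigenvalue has non-negative real part, so the system is not asymptotically stable.

-6, 4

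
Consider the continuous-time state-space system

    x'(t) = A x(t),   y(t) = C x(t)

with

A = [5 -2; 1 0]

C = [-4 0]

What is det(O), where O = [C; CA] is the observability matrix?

CA = [[-20, 8]]
Observability matrix O = [C; CA] = [[-4, 0], [-20, 8]]
det(O) = (-4)·8 - 0·(-20) = -32 - 0 = -32
Since det(O) ≠ 0, rank(O) = 2 and the system is completely observable.

-32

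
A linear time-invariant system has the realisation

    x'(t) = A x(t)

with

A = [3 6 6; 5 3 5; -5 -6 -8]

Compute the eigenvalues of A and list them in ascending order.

-3, -2, 3

det(sI - A) = s^3 - (tr A)s^2 + (M11 + M22 + M33)s - det A, where Mii is the 2×2 principal minor of A obtained by deleting row i and column i.
tr A = 3 + 3 + (-8) = -2; M11 = 3·(-8) - 5·(-6) = -24 - (-30) = 6; M22 = 3·(-8) - 6·(-5) = -24 - (-30) = 6; M33 = 3·3 - 6·5 = 9 - 30 = -21; sum of minors = -9.
det A = 3·(3·(-8) - 5·(-6)) - 6·(5·(-8) - 5·(-5)) + 6·(5·(-6) - 3·(-5)) = 3·6 - 6·(-15) + 6·(-15) = 18.
So p(s) = det(sI - A) = s^3 + 2s^2 - 9s - 18.
Rational-root test: any integer root divides -18. Testing small divisors, s = -2 works: p(-2) = -8 + 8 + 18 + (-18) = 0, so (s + 2) is a factor.
Dividing, p(s) = (s + 2)(s^2 - 9).
Factor s^2 - 9: two numbers with sum 0 and product -9 are 3 and -3, so s^2 - 9 = (s - 3)(s + 3).
Hence p(s) = (s - 3) (s + 2) (s + 3), with roots -3, -2, 3.
At least one eigenvalue has non-negative real part, so the system is not asymptotically stable.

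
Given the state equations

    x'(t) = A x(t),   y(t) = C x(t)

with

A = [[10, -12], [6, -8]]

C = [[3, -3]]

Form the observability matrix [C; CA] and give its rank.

CA = [[12, -12]]
Observability matrix O = [C; CA] = [[3, -3], [12, -12]]
Every row of O is a scalar multiple of row 1 = [3, -3] (multipliers 1, 4), so the rows span a one-dimensional space.
O ≠ 0, hence rank(O) = 1.
rank(O) = 1 < n = 2, so the pair (A, C) is not completely observable.

1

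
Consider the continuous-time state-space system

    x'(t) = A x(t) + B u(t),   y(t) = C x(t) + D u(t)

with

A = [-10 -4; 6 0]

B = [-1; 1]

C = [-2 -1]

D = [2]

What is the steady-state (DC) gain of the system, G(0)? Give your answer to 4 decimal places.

2.1667

G(0) = C(-A)^{-1}B + D = -C A^{-1} B + D.
det A = 24, so A^{-1} = (1/24)·adj(A) = [[0, 1/6], [-1/4, -5/12]]
A^{-1} B = [1/6, -1/6]^T
C A^{-1} B = -1/6
G(0) = D - C A^{-1} B = 2 - (-1/6) = 13/6 ≈ 2.1667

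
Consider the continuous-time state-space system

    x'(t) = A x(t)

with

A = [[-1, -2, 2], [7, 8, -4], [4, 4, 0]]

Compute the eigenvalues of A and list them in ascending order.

det(sI - A) = s^3 - (tr A)s^2 + (M11 + M22 + M33)s - det A, where Mii is the 2×2 principal minor of A obtained by deleting row i and column i.
tr A = (-1) + 8 + 0 = 7; M11 = 8·0 - (-4)·4 = 0 - (-16) = 16; M22 = (-1)·0 - 2·4 = 0 - 8 = -8; M33 = (-1)·8 - (-2)·7 = -8 - (-14) = 6; sum of minors = 14.
det A = (-1)·(8·0 - (-4)·4) - (-2)·(7·0 - (-4)·4) + 2·(7·4 - 8·4) = (-1)·16 - (-2)·16 + 2·(-4) = 8.
So p(s) = det(sI - A) = s^3 - 7s^2 + 14s - 8.
Rational-root test: any integer root divides -8. Testing small divisors, s = 1 works: p(1) = 1 + (-7) + 14 + (-8) = 0, so (s - 1) is a factor.
Dividing, p(s) = (s - 1)(s^2 - 6s + 8).
Factor s^2 - 6s + 8: two numbers with sum 6 and product 8 are 4 and 2, so s^2 - 6s + 8 = (s - 4)(s - 2).
Hence p(s) = (s - 4) (s - 2) (s - 1), with roots 1, 2, 4.
At least one eigenvalue has non-negative real part, so the system is not asymptotically stable.

1, 2, 4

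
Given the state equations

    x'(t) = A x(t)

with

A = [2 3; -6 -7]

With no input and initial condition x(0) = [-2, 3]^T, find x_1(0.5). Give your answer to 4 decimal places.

det(sI - A) = s^2 - (tr A)s + det A, with tr A = 2 + (-7) = -5 and det A = 2·(-7) - 3·(-6) = -14 - (-18) = 4.
So p(s) = det(sI - A) = s^2 + 5s + 4.
Factor s^2 + 5s + 4: two numbers with sum -5 and product 4 are -1 and -4, so s^2 + 5s + 4 = (s + 1)(s + 4).
Hence p(s) = (s + 1) (s + 4), with roots -4, -1.
The eigenvalues -4, -1 are distinct and real, so A is diagonalisable and x(t) = e^{At} x(0) = V diag(e^{λ_i t}) V^{-1} x(0), where the columns of V are the eigenvectors.
λ = -4: A - (-4)I = [[6, 3], [-6, -3]]. Row 1 gives 6·v1 + 3·v2 = 0, so take v_1 = [-1, 2]^T.
λ = -1: A - (-1)I = [[3, 3], [-6, -6]]. Row 1 gives 3·v1 + 3·v2 = 0, so take v_2 = [-1, 1]^T.
V = [v_1 v_2] = [[-1, -1], [2, 1]] has det V = 1, so V^{-1} = adj(V)/det V = [[1, 1], [-2, -1]].
Modal coordinates z(0) = V^{-1} x(0): 1·(-2) + 1·3 = 1; (-2)·(-2) + (-1)·3 = 1; so z(0) = [1, 1]^T.
x_1(t) = Σ_i (v_i)_1 · z_i(0) · e^{λ_i t} (row 1 of V times the modal terms).
x_1(0.5) = (-1)·1·e^{-4·0.5} + (-1)·1·e^{-1·0.5} = (-1)·0.135335 + (-1)·0.606531 = -0.7419.

-0.7419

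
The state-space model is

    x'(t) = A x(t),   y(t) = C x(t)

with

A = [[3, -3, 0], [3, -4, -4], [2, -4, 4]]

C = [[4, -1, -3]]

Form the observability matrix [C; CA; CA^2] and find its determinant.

-651

CA = [[3, 4, -8]]
CA^2 = [[5, 7, -48]]
Observability matrix O = [C; CA; CA^2] = [[4, -1, -3], [3, 4, -8], [5, 7, -48]]
Expanding along the first row, det(O) = 4·(4·(-48) - (-8)·7) - (-1)·(3·(-48) - (-8)·5) + (-3)·(3·7 - 4·5) = 4·(-136) - (-1)·(-104) + (-3)·1 = -651
Since det(O) ≠ 0, rank(O) = 3 and the system is completely observable.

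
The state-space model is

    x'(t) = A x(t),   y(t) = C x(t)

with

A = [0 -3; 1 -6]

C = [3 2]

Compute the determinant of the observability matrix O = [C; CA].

-67

CA = [[2, -21]]
Observability matrix O = [C; CA] = [[3, 2], [2, -21]]
det(O) = 3·(-21) - 2·2 = -63 - 4 = -67
Since det(O) ≠ 0, rank(O) = 2 and the system is completely observable.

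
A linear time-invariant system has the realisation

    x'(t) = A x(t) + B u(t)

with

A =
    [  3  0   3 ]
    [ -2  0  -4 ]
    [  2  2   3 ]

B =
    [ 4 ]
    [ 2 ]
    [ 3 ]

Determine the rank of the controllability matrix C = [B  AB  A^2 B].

3

AB = [[21], [-20], [21]]
A^2B = [[126], [-126], [65]]
Controllability matrix C = [B  AB  A^2B] = [[4, 21, 126], [2, -20, -126], [3, 21, 65]]
det(C) = 4·((-20)·65 - (-126)·21) - 21·(2·65 - (-126)·3) + 126·(2·21 - (-20)·3) = 4·1346 - 21·508 + 126·102 = 7568 ≠ 0, so rank(C) = 3.
rank(C) = 3 = n, so the pair (A, B) is completely controllable.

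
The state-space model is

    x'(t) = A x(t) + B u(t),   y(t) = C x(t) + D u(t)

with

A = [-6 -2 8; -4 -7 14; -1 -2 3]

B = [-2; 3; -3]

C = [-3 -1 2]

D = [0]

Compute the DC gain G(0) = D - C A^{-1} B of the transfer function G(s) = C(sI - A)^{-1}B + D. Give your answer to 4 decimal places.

G(0) = C(-A)^{-1}B + D = -C A^{-1} B + D.
det A = -30, so A^{-1} = (1/-30)·adj(A) = [[-7/30, 1/3, -14/15], [1/15, 1/3, -26/15], [-1/30, 1/3, -17/15]]
A^{-1} B = [64/15, 91/15, 67/15]^T
C A^{-1} B = -149/15
G(0) = D - C A^{-1} B = 0 - (-149/15) = 149/15 ≈ 9.9333

9.9333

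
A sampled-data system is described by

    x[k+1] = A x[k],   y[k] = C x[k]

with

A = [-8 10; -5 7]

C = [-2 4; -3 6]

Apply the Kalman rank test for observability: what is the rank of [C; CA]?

1

CA = [[-4, 8], [-6, 12]]
Observability matrix O = [C; CA] = [[-2, 4], [-3, 6], [-4, 8], [-6, 12]]
Every row of O is a scalar multiple of row 1 = [-2, 4] (multipliers 1, 3/2, 2, 3), so the rows span a one-dimensional space.
O ≠ 0, hence rank(O) = 1.
rank(O) = 1 < n = 2, so the pair (A, C) is not completely observable.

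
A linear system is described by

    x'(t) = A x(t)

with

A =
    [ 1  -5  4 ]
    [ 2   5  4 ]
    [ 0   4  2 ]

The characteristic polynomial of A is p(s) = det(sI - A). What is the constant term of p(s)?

-46

Expand det(sI - A) for the 3×3 matrix.
p(s) = s^3 - 8s^2 + 11s - 46.
(Check: constant term = det(-A) = (-1)^3 det A = -46; coefficient of s^2 = -tr A = -8.)
The constant term is -46.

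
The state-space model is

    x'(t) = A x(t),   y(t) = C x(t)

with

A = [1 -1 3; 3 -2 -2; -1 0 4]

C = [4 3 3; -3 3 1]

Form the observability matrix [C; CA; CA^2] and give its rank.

CA = [[10, -10, 18], [5, -3, -11]]
CA^2 = [[-38, 10, 122], [7, 1, -23]]
Observability matrix O = [C; CA; CA^2] = [[4, 3, 3], [-3, 3, 1], [10, -10, 18], [5, -3, -11], [-38, 10, 122], [7, 1, -23]]
Take the 3×3 submatrix of O formed by rows 1, 2, 3: [[4, 3, 3], [-3, 3, 1], [10, -10, 18]]. Its determinant is 4·(3·18 - 1·(-10)) - 3·((-3)·18 - 1·10) + 3·((-3)·(-10) - 3·10) = 4·64 - 3·(-64) + 3·0 = 448 ≠ 0.
So rank(O) ≥ 3; since O has 3 columns, rank(O) = 3.
rank(O) = 3 = n, so the pair (A, C) is completely observable.

3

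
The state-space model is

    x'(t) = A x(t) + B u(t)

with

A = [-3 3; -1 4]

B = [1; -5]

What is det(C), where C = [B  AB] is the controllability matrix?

-111

AB = [[-18], [-21]]
Controllability matrix C = [B  AB] = [[1, -18], [-5, -21]]
det(C) = 1·(-21) - (-18)·(-5) = -21 - 90 = -111
Since det(C) ≠ 0, rank(C) = 2 and the system is completely controllable.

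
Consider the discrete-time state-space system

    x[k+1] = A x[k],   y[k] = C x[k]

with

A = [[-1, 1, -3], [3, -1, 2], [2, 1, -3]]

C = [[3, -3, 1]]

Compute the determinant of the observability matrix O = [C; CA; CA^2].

-2657

CA = [[-10, 7, -18]]
CA^2 = [[-5, -35, 98]]
Observability matrix O = [C; CA; CA^2] = [[3, -3, 1], [-10, 7, -18], [-5, -35, 98]]
Expanding along the first row, det(O) = 3·(7·98 - (-18)·(-35)) - (-3)·((-10)·98 - (-18)·(-5)) + 1·((-10)·(-35) - 7·(-5)) = 3·56 - (-3)·(-1070) + 1·385 = -2657
Since det(O) ≠ 0, rank(O) = 3 and the system is completely observable.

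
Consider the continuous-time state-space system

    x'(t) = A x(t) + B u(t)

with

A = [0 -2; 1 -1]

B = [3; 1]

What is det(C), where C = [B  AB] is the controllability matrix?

8

AB = [[-2], [2]]
Controllability matrix C = [B  AB] = [[3, -2], [1, 2]]
det(C) = 3·2 - (-2)·1 = 6 - (-2) = 8
Since det(C) ≠ 0, rank(C) = 2 and the system is completely controllable.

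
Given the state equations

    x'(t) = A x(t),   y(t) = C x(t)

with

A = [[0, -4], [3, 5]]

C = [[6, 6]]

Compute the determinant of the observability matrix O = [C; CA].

-72

CA = [[18, 6]]
Observability matrix O = [C; CA] = [[6, 6], [18, 6]]
det(O) = 6·6 - 6·18 = 36 - 108 = -72
Since det(O) ≠ 0, rank(O) = 2 and the system is completely observable.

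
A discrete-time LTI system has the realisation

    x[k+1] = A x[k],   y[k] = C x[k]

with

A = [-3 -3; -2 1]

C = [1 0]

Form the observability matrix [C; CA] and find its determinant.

CA = [[-3, -3]]
Observability matrix O = [C; CA] = [[1, 0], [-3, -3]]
det(O) = 1·(-3) - 0·(-3) = -3 - 0 = -3
Since det(O) ≠ 0, rank(O) = 2 and the system is completely observable.

-3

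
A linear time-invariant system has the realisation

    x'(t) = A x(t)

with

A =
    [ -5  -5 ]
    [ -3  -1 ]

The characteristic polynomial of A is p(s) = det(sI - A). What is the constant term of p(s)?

-10

For a 2×2 matrix, det(sI - A) = s^2 - (tr A)s + det A.
tr A = -6, det A = -10.
So p(s) = s^2 + 6s - 10.
The constant term is -10.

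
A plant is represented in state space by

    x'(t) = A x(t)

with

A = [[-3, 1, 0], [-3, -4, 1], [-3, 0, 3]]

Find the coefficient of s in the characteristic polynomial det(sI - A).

Expand det(sI - A) for the 3×3 matrix.
p(s) = s^3 + 4s^2 - 6s - 42.
(Check: constant term = det(-A) = (-1)^3 det A = -42; coefficient of s^2 = -tr A = 4.)
The coefficient of s is -6.

-6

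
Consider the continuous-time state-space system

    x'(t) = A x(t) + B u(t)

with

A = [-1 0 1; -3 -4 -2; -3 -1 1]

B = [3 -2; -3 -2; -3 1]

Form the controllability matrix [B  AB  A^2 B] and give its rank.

3

AB = [[-6, 3], [9, 12], [-9, 9]]
A^2B = [[-3, 6], [0, -75], [0, -12]]
Controllability matrix C = [B  AB  A^2B] = [[3, -2, -6, 3, -3, 6], [-3, -2, 9, 12, 0, -75], [-3, 1, -9, 9, 0, -12]]
Take the 3×3 submatrix of C formed by columns 1, 2, 3: [[3, -2, -6], [-3, -2, 9], [-3, 1, -9]]. Its determinant is 3·((-2)·(-9) - 9·1) - (-2)·((-3)·(-9) - 9·(-3)) + (-6)·((-3)·1 - (-2)·(-3)) = 3·9 - (-2)·54 + (-6)·(-9) = 189 ≠ 0.
So rank(C) ≥ 3; since C has 3 rows, rank(C) = 3.
rank(C) = 3 = n, so the pair (A, B) is completely controllable.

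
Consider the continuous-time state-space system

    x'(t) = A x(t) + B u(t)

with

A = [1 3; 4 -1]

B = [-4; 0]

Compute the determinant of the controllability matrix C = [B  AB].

64

AB = [[-4], [-16]]
Controllability matrix C = [B  AB] = [[-4, -4], [0, -16]]
det(C) = (-4)·(-16) - (-4)·0 = 64 - 0 = 64
Since det(C) ≠ 0, rank(C) = 2 and the system is completely controllable.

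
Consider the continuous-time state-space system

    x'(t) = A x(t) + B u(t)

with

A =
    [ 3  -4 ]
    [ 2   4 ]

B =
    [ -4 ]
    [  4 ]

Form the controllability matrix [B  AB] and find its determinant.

80

AB = [[-28], [8]]
Controllability matrix C = [B  AB] = [[-4, -28], [4, 8]]
det(C) = (-4)·8 - (-28)·4 = -32 - (-112) = 80
Since det(C) ≠ 0, rank(C) = 2 and the system is completely controllable.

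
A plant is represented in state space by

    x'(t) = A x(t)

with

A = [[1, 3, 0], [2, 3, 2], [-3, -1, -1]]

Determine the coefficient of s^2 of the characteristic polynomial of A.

-3

Expand det(sI - A) for the 3×3 matrix.
p(s) = s^3 - 3s^2 - 5s + 13.
(Check: constant term = det(-A) = (-1)^3 det A = 13; coefficient of s^2 = -tr A = -3.)
The coefficient of s^2 is -3.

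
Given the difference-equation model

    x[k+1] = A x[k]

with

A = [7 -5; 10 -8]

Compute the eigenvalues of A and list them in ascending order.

-3, 2

det(zI - A) = z^2 - (tr A)z + det A, with tr A = 7 + (-8) = -1 and det A = 7·(-8) - (-5)·10 = -56 - (-50) = -6.
So p(z) = det(zI - A) = z^2 + z - 6.
Factor z^2 + z - 6: two numbers with sum -1 and product -6 are 2 and -3, so z^2 + z - 6 = (z - 2)(z + 3).
Hence p(z) = (z - 2) (z + 3), with roots -3, 2.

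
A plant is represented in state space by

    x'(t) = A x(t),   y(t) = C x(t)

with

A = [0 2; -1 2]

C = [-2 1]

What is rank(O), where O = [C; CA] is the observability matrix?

2

CA = [[-1, -2]]
Observability matrix O = [C; CA] = [[-2, 1], [-1, -2]]
det(O) = (-2)·(-2) - 1·(-1) = 4 - (-1) = 5 ≠ 0, so rank(O) = 2.
rank(O) = 2 = n, so the pair (A, C) is completely observable.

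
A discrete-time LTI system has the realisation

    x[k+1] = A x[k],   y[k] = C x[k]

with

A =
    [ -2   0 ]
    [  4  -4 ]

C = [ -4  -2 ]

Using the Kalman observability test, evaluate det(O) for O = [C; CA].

-32

CA = [[0, 8]]
Observability matrix O = [C; CA] = [[-4, -2], [0, 8]]
det(O) = (-4)·8 - (-2)·0 = -32 - 0 = -32
Since det(O) ≠ 0, rank(O) = 2 and the system is completely observable.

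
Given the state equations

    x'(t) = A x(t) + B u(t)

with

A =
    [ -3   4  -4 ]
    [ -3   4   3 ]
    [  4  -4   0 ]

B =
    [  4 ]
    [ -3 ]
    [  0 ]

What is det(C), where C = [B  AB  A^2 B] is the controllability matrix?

AB = [[-24], [-24], [28]]
A^2B = [[-136], [60], [0]]
Controllability matrix C = [B  AB  A^2B] = [[4, -24, -136], [-3, -24, 60], [0, 28, 0]]
Expanding along the first row, det(C) = 4·((-24)·0 - 60·28) - (-24)·((-3)·0 - 60·0) + (-136)·((-3)·28 - (-24)·0) = 4·(-1680) - (-24)·0 + (-136)·(-84) = 4704
Since det(C) ≠ 0, rank(C) = 3 and the system is completely controllable.

4704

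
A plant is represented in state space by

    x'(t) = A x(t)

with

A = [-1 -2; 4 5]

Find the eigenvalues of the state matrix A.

det(sI - A) = s^2 - (tr A)s + det A, with tr A = (-1) + 5 = 4 and det A = (-1)·5 - (-2)·4 = -5 - (-8) = 3.
So p(s) = det(sI - A) = s^2 - 4s + 3.
Factor s^2 - 4s + 3: two numbers with sum 4 and product 3 are 3 and 1, so s^2 - 4s + 3 = (s - 3)(s - 1).
Hence p(s) = (s - 3) (s - 1), with roots 1, 3.
At least one eigenvalue has non-negative real part, so the system is not asymptotically stable.

1, 3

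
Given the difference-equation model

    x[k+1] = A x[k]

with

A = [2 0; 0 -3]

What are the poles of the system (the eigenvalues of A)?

det(zI - A) = z^2 - (tr A)z + det A, with tr A = 2 + (-3) = -1 and det A = 2·(-3) - 0·0 = -6 - 0 = -6.
So p(z) = det(zI - A) = z^2 + z - 6.
Factor z^2 + z - 6: two numbers with sum -1 and product -6 are 2 and -3, so z^2 + z - 6 = (z - 2)(z + 3).
Hence p(z) = (z - 2) (z + 3), with roots -3, 2.

-3, 2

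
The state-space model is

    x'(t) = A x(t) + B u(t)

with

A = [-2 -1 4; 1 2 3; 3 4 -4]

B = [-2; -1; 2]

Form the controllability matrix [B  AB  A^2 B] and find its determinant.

41

AB = [[13], [2], [-18]]
A^2B = [[-100], [-37], [119]]
Controllability matrix C = [B  AB  A^2B] = [[-2, 13, -100], [-1, 2, -37], [2, -18, 119]]
Expanding along the first row, det(C) = (-2)·(2·119 - (-37)·(-18)) - 13·((-1)·119 - (-37)·2) + (-100)·((-1)·(-18) - 2·2) = (-2)·(-428) - 13·(-45) + (-100)·14 = 41
Since det(C) ≠ 0, rank(C) = 3 and the system is completely controllable.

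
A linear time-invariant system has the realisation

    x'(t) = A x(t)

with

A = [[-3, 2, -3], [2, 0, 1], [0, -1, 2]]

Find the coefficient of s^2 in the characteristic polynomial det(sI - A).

1

Expand det(sI - A) for the 3×3 matrix.
p(s) = s^3 + s^2 - 9s + 5.
(Check: constant term = det(-A) = (-1)^3 det A = 5; coefficient of s^2 = -tr A = 1.)
The coefficient of s^2 is 1.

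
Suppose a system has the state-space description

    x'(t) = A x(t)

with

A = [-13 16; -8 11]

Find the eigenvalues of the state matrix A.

-5, 3

det(sI - A) = s^2 - (tr A)s + det A, with tr A = (-13) + 11 = -2 and det A = (-13)·11 - 16·(-8) = -143 - (-128) = -15.
So p(s) = det(sI - A) = s^2 + 2s - 15.
Factor s^2 + 2s - 15: two numbers with sum -2 and product -15 are 3 and -5, so s^2 + 2s - 15 = (s - 3)(s + 5).
Hence p(s) = (s - 3) (s + 5), with roots -5, 3.
At least one eigenvalue has non-negative real part, so the system is not asymptotically stable.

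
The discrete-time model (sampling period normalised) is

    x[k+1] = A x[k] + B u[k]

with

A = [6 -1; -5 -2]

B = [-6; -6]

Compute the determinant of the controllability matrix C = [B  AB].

-432

AB = [[-30], [42]]
Controllability matrix C = [B  AB] = [[-6, -30], [-6, 42]]
det(C) = (-6)·42 - (-30)·(-6) = -252 - 180 = -432
Since det(C) ≠ 0, rank(C) = 2 and the system is completely controllable.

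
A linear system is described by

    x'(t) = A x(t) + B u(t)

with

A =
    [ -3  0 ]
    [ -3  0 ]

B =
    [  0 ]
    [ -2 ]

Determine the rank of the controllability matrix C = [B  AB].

AB = [[0], [0]]
Controllability matrix C = [B  AB] = [[0, 0], [-2, 0]]
Every column of C is a scalar multiple of column 1 = [0, -2] (multipliers 1, 0), so the columns span a one-dimensional space.
C ≠ 0, hence rank(C) = 1.
rank(C) = 1 < n = 2, so the pair (A, B) is not completely controllable.

1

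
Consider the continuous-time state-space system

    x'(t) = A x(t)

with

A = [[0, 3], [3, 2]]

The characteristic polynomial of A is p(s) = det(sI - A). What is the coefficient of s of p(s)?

For a 2×2 matrix, det(sI - A) = s^2 - (tr A)s + det A.
tr A = 2, det A = -9.
So p(s) = s^2 - 2s - 9.
The coefficient of s is -2.

-2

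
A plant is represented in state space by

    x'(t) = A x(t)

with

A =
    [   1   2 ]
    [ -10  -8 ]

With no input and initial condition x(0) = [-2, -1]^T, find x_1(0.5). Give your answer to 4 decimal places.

det(sI - A) = s^2 - (tr A)s + det A, with tr A = 1 + (-8) = -7 and det A = 1·(-8) - 2·(-10) = -8 - (-20) = 12.
So p(s) = det(sI - A) = s^2 + 7s + 12.
Factor s^2 + 7s + 12: two numbers with sum -7 and product 12 are -3 and -4, so s^2 + 7s + 12 = (s + 3)(s + 4).
Hence p(s) = (s + 3) (s + 4), with roots -4, -3.
The eigenvalues -4, -3 are distinct and real, so A is diagonalisable and x(t) = e^{At} x(0) = V diag(e^{λ_i t}) V^{-1} x(0), where the columns of V are the eigenvectors.
λ = -4: A - (-4)I = [[5, 2], [-10, -4]]. Row 1 gives 5·v1 + 2·v2 = 0, so take v_1 = [-2, 5]^T.
λ = -3: A - (-3)I = [[4, 2], [-10, -5]]. Row 1 gives 4·v1 + 2·v2 = 0, so take v_2 = [1, -2]^T.
V = [v_1 v_2] = [[-2, 1], [5, -2]] has det V = -1, so V^{-1} = adj(V)/det V = [[2, 1], [5, 2]].
Modal coordinates z(0) = V^{-1} x(0): 2·(-2) + 1·(-1) = -5; 5·(-2) + 2·(-1) = -12; so z(0) = [-5, -12]^T.
x_1(t) = Σ_i (v_i)_1 · z_i(0) · e^{λ_i t} (row 1 of V times the modal terms).
x_1(0.5) = (-2)·(-5)·e^{-4·0.5} + 1·(-12)·e^{-3·0.5} = 10·0.135335 + (-12)·0.223130 = -1.3242.

-1.3242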